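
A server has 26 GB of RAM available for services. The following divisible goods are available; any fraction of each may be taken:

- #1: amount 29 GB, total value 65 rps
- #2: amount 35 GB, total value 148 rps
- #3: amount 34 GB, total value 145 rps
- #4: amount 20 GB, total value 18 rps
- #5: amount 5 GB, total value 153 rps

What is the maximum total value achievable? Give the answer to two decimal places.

242.56

Take in order of value per unit:
- #5 (153/5 per unit): all 5 → value 153, running total 153.00
- #3 (145/34 per unit): 21 of 34 → value 21×145/34 = 89.5588, running total 242.56
Total 242.56.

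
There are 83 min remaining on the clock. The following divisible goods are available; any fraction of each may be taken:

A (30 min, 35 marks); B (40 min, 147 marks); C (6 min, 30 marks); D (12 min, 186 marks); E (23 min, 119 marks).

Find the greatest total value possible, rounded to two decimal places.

484.33

Take in order of value per unit:
- D (186/12 per unit): all 12 → value 186, running total 186.00
- E (119/23 per unit): all 23 → value 119, running total 305.00
- C (30/6 per unit): all 6 → value 30, running total 335.00
- B (147/40 per unit): all 40 → value 147, running total 482.00
- A (35/30 per unit): 2 of 30 → value 2×35/30 = 2.3333, running total 484.33
Total 484.33.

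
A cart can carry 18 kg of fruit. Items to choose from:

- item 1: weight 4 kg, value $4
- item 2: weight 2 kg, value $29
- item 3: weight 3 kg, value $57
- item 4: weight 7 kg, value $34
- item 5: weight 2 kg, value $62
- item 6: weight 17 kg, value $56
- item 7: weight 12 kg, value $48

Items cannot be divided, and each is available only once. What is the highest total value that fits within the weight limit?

Check high-value combinations within 18 kg:
- item 1+item 2+item 3+item 4+item 5: weight 4+2+3+7+2=18, value 4+29+57+34+62=186
- item 2+item 3+item 4+item 5: weight 2+3+7+2=14, value 29+57+34+62=182
- item 3+item 5+item 7: weight 3+2+12=17, value 57+62+48=167
- item 1+item 3+item 4+item 5: weight 4+3+7+2=16, value 4+57+34+62=157
Best: $186.

$186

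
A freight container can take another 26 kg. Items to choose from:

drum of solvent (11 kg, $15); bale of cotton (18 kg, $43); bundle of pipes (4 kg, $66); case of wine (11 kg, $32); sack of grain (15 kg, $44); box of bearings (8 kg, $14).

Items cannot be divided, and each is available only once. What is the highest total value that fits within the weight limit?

$113

This is a 0/1 knapsack; check combinations near the capacity.
- drum of solvent+bundle of pipes+case of wine: weight 11+4+11=26, value 15+66+32=113
- bundle of pipes+case of wine+box of bearings: weight 4+11+8=23, value 66+32+14=112
- bundle of pipes+sack of grain: weight 4+15=19, value 66+44=110
- bale of cotton+bundle of pipes: weight 18+4=22, value 43+66=109
Best: $113.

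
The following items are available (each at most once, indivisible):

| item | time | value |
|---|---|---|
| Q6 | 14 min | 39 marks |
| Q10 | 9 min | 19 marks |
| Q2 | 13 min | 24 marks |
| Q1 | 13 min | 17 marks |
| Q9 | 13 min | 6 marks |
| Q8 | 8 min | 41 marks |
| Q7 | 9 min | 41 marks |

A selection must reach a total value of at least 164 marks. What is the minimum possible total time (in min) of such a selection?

Subsets with value ≥ 164, sorted by total time:
- Q6+Q10+Q2+Q8+Q7: time 53, value 164
- Q6+Q10+Q2+Q1+Q8+Q7: time 66, value 181
Minimum time: 53 min.

53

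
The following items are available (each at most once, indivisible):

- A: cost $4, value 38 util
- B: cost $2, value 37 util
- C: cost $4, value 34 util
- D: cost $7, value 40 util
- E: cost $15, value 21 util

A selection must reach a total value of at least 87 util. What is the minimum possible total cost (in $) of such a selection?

10

Subsets with value ≥ 87, sorted by total cost:
- A+B+C: cost 10, value 109
- A+B+D: cost 13, value 115
- B+C+D: cost 13, value 111
- A+C+D: cost 15, value 112
Minimum cost: 10 $.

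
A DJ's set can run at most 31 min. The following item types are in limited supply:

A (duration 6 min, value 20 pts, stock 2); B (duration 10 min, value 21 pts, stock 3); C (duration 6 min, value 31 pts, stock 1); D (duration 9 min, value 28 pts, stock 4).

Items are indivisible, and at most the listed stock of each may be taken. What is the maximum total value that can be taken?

Best selections within duration 31 and stock limits:
- 1×A + 1×C + 2×D: duration 30, value 107
- 1×A + 1×B + 1×C + 1×D: duration 31, value 100
Best: 107 pts.

107 pts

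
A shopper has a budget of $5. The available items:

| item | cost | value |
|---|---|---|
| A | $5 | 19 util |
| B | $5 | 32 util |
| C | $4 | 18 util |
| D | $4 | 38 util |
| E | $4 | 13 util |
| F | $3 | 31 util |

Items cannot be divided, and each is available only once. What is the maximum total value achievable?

Check high-value combinations within $5:
- D: cost 4, value 38
- B: cost 5, value 32
- F: cost 3, value 31
- A: cost 5, value 19
- C: cost 4, value 18
Best: 38 util.

38 util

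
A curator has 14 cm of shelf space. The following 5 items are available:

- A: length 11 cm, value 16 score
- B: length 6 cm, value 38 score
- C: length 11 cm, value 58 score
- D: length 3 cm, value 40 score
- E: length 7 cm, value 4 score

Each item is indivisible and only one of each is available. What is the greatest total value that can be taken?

98 score

This is a 0/1 knapsack; check combinations near the capacity.
- C+D: length 11+3=14, value 58+40=98
- B+D: length 6+3=9, value 38+40=78
- C: length 11, value 58
- A+D: length 11+3=14, value 16+40=56
Best: 98 score.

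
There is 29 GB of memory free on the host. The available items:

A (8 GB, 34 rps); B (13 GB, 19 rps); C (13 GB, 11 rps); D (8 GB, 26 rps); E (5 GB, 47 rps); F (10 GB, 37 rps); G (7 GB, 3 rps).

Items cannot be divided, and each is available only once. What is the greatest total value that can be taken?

This is a 0/1 knapsack; check combinations near the capacity.
- A+E+F: memory 8+5+10=23, value 34+47+37=118
- D+E+F: memory 8+5+10=23, value 26+47+37=110
- A+D+E+G: memory 8+8+5+7=28, value 34+26+47+3=110
Best: 118 rps.

118 rps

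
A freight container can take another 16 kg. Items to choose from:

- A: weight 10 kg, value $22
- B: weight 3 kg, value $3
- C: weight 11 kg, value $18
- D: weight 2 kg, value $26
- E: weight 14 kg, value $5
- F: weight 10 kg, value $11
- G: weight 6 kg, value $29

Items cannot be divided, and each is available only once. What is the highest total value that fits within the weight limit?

Check high-value combinations within 16 kg:
- B+D+G: weight 3+2+6=11, value 3+26+29=58
- D+G: weight 2+6=8, value 26+29=55
- A+B+D: weight 10+3+2=15, value 22+3+26=51
- A+G: weight 10+6=16, value 22+29=51
Best: $58.

$58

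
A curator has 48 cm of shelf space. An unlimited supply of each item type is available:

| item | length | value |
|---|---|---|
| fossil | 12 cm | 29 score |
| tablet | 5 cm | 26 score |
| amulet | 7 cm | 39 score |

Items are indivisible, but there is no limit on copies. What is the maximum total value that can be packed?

Best value-per-unit is amulet at 39/7; filling with it alone gives 6×39 = 234.
Optimal mix: 4×tablet + 4×amulet → length 48, value 260.

260 score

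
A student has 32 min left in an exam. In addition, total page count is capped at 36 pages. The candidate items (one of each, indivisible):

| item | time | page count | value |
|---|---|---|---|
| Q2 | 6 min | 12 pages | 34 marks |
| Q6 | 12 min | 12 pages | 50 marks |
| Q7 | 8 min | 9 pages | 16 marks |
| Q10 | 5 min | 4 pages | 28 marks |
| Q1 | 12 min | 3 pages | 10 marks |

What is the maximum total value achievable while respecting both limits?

Feasible sets respecting both limits:
- Q2+Q6+Q10: time 23, page count 28, value 112
- Q2+Q6+Q7: time 26, page count 33, value 100
- Q6+Q7+Q10: time 25, page count 25, value 94
Best: 112 marks.

112 marks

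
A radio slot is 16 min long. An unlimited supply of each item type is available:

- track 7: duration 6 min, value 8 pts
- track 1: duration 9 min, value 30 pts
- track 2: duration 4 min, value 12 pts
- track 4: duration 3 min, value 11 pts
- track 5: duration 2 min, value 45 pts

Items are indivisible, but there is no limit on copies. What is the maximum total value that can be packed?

360 pts

Best value-per-unit is track 5 at 45/2, and filling with it alone uses duration 8×2=16. No mix of the others beats 8×45 = 360.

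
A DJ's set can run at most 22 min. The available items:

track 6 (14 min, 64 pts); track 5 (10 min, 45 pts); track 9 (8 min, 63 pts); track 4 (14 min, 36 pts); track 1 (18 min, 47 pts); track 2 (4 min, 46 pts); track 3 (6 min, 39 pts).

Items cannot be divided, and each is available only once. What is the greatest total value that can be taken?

154 pts

Check high-value combinations within 22 min:
- track 5+track 9+track 2: duration 10+8+4=22, value 45+63+46=154
- track 9+track 2+track 3: duration 8+4+6=18, value 63+46+39=148
- track 5+track 2+track 3: duration 10+4+6=20, value 45+46+39=130
- track 6+track 9: duration 14+8=22, value 64+63=127
- track 6+track 2: duration 14+4=18, value 64+46=110
Best: 154 pts.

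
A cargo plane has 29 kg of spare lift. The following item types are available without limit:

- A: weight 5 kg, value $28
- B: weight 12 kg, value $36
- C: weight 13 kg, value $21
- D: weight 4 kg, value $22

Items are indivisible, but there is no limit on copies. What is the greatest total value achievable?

Best value-per-unit is A at 28/5; filling with it alone gives 5×28 = 140.
Optimal mix: 5×A + 1×D → weight 29, value 162.

$162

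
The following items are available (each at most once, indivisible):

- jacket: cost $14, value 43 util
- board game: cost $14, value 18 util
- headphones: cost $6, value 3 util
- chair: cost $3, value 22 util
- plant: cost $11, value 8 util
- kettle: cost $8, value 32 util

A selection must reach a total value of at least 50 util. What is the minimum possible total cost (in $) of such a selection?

11

Subsets with value ≥ 50, sorted by total cost:
- chair+kettle: cost 11, value 54
- jacket+chair: cost 17, value 65
- headphones+chair+kettle: cost 17, value 57
- jacket+kettle: cost 22, value 75
Minimum cost: 11 $.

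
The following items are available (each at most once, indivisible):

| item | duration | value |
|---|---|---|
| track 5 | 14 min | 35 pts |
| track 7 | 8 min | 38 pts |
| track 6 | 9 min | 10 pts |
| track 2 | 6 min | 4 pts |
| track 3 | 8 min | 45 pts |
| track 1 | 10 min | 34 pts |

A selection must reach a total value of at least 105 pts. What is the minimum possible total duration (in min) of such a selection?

26

Subsets with value ≥ 105, sorted by total duration:
- track 7+track 3+track 1: duration 26, value 117
- track 5+track 7+track 3: duration 30, value 118
- track 7+track 2+track 3+track 1: duration 32, value 121
- track 5+track 3+track 1: duration 32, value 114
Minimum duration: 26 min.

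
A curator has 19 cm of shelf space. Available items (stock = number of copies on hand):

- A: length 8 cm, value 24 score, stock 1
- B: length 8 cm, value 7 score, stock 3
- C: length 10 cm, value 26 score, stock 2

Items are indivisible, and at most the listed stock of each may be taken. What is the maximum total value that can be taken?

50 score

Top feasible selections:
- 1×A + 1×C: length 18, value 50
- 1×B + 1×C: length 18, value 33
- 1×A + 1×B: length 16, value 31
- 1×C: length 10, value 26
Best: 50 score.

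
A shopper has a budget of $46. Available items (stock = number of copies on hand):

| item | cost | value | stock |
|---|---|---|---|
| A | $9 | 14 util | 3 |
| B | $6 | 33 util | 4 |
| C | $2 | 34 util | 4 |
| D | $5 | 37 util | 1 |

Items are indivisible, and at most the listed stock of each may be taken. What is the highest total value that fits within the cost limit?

Best selections within cost 46 and stock limits:
- 1×A + 4×B + 4×C + 1×D: cost 46, value 319
- 4×B + 4×C + 1×D: cost 37, value 305
- 1×A + 3×B + 4×C + 1×D: cost 40, value 286
Best: 319 util.

319 util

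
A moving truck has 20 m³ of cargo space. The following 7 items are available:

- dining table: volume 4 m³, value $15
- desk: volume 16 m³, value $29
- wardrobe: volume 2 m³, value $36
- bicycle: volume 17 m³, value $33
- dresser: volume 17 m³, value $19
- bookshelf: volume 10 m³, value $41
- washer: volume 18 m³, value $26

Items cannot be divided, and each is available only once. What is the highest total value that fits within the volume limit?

Check high-value combinations within 20 m³:
- dining table+wardrobe+bookshelf: volume 4+2+10=16, value 15+36+41=92
- wardrobe+bookshelf: volume 2+10=12, value 36+41=77
- wardrobe+bicycle: volume 2+17=19, value 36+33=69
- desk+wardrobe: volume 16+2=18, value 29+36=65
- wardrobe+washer: volume 2+18=20, value 36+26=62
Best: $92.

$92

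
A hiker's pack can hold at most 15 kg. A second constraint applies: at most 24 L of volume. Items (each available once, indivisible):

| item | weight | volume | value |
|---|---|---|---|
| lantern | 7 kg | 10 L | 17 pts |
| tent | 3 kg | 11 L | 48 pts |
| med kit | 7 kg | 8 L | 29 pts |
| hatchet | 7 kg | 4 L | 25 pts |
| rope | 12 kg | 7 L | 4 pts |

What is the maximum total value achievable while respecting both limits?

Feasible sets respecting both limits:
- tent+med kit: weight 10, volume 19, value 77
- tent+hatchet: weight 10, volume 15, value 73
- lantern+tent: weight 10, volume 21, value 65
- med kit+hatchet: weight 14, volume 12, value 54
Best: 77 pts.

77 pts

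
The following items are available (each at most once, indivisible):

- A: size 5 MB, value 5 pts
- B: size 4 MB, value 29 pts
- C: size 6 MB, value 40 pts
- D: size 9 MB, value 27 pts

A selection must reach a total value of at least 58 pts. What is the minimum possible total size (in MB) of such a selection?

10

Subsets with value ≥ 58, sorted by total size:
- B+C: size 10, value 69
- A+B+C: size 15, value 74
- C+D: size 15, value 67
Minimum size: 10 MB.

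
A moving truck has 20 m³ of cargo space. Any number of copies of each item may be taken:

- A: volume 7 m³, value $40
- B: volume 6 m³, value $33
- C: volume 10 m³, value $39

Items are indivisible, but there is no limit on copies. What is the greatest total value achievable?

$113

Best value-per-unit is A at 40/7; filling with it alone gives 2×40 = 80.
Optimal mix: 2×A + 1×B → volume 20, value 113.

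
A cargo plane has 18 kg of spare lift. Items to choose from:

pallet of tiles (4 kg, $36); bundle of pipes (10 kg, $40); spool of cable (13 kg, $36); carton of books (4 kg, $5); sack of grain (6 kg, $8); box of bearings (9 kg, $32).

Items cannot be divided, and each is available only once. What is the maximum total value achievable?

$81

This is a 0/1 knapsack; check combinations near the capacity.
- pallet of tiles+bundle of pipes+carton of books: weight 4+10+4=18, value 36+40+5=81
- pallet of tiles+bundle of pipes: weight 4+10=14, value 36+40=76
- pallet of tiles+carton of books+box of bearings: weight 4+4+9=17, value 36+5+32=73
- pallet of tiles+spool of cable: weight 4+13=17, value 36+36=72
Best: $81.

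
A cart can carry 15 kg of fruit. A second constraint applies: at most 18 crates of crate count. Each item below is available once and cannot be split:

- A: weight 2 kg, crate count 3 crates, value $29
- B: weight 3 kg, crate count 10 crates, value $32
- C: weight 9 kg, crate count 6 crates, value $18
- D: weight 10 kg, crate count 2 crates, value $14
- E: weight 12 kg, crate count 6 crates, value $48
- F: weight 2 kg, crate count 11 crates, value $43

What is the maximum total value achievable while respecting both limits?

$91

Feasible sets respecting both limits:
- E+F: weight 14, crate count 17, value 91
- A+D+F: weight 14, crate count 16, value 86
- B+E: weight 15, crate count 16, value 80
Best: $91.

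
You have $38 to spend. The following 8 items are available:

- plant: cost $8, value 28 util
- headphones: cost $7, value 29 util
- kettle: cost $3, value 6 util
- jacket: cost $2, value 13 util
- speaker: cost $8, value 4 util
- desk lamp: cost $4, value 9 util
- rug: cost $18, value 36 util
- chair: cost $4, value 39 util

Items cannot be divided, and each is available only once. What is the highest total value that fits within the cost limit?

Check high-value combinations within $38:
- plant+headphones+rug+chair: cost 8+7+18+4=37, value 28+29+36+39=132
- headphones+kettle+jacket+desk lamp+rug+chair: cost 7+3+2+4+18+4=38, value 29+6+13+9+36+39=132
- plant+headphones+kettle+jacket+speaker+desk lamp+chair: cost 8+7+3+2+8+4+4=36, value 28+29+6+13+4+9+39=128
- headphones+jacket+desk lamp+rug+chair: cost 7+2+4+18+4=35, value 29+13+9+36+39=126
- plant+jacket+desk lamp+rug+chair: cost 8+2+4+18+4=36, value 28+13+9+36+39=125
Best: 132 util.

132 util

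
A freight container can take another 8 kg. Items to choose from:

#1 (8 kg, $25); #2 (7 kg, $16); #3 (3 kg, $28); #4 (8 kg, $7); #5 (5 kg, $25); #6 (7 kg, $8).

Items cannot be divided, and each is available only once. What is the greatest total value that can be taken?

$53

Check high-value combinations within 8 kg:
- #3+#5: weight 3+5=8, value 28+25=53
- #3: weight 3, value 28
- #5: weight 5, value 25
- #1: weight 8, value 25
Best: $53.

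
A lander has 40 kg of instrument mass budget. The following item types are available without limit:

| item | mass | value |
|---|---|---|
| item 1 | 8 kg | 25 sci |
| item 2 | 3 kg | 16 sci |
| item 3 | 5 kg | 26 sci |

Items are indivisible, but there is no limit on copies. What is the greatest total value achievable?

212 sci

Best value-per-unit is item 2 at 16/3; filling with it alone gives 13×16 = 208.
Optimal mix: 10×item 2 + 2×item 3 → mass 40, value 212.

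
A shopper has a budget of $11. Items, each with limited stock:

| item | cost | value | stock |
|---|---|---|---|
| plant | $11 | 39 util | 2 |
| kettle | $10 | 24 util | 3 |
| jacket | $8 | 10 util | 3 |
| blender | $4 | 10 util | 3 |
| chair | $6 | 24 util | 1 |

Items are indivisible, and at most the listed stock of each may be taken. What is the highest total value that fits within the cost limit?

Top feasible selections:
- 1×plant: cost 11, value 39
- 1×blender + 1×chair: cost 10, value 34
Best: 39 util.

39 util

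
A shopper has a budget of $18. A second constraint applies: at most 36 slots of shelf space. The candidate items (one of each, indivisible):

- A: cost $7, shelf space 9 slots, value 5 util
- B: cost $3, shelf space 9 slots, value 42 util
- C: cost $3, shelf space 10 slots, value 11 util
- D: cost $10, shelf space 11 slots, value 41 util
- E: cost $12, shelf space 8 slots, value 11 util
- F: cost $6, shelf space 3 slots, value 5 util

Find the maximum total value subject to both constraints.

Feasible sets respecting both limits:
- B+C+D: cost 16, shelf space 30, value 94
- B+D: cost 13, shelf space 20, value 83
- B+C+E: cost 18, shelf space 27, value 64
- A+B+C: cost 13, shelf space 28, value 58
Best: 94 util.

94 util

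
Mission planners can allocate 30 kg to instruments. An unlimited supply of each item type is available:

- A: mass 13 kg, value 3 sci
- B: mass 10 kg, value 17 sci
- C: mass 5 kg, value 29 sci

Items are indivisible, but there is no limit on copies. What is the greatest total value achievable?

174 sci

Best value-per-unit is C at 29/5, and filling with it alone uses mass 6×5=30. No mix of the others beats 6×29 = 174.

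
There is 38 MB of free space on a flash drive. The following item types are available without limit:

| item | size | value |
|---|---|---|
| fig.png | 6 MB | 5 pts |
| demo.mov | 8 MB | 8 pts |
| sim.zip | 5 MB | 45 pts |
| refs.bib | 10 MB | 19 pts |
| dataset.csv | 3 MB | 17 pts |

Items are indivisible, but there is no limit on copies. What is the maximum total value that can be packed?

Best value-per-unit is sim.zip at 45/5; filling with it alone gives 7×45 = 315.
Optimal mix: 7×sim.zip + 1×dataset.csv → size 38, value 332.

332 pts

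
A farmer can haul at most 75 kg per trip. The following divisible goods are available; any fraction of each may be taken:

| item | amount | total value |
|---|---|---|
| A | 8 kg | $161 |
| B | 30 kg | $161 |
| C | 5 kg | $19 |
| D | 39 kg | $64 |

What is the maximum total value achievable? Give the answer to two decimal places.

Take in order of value per unit:
- A (161/8 per unit): all 8 → value 161, running total 161.00
- B (161/30 per unit): all 30 → value 161, running total 322.00
- C (19/5 per unit): all 5 → value 19, running total 341.00
- D (64/39 per unit): 32 of 39 → value 32×64/39 = 52.5128, running total 393.51
Total 393.51.

393.51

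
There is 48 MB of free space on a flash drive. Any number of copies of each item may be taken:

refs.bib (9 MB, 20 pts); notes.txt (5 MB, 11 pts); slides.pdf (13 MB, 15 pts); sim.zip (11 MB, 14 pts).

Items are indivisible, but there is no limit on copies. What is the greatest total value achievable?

106 pts

Best value-per-unit is refs.bib at 20/9; filling with it alone gives 5×20 = 100.
Optimal mix: 2×refs.bib + 6×notes.txt → size 48, value 106.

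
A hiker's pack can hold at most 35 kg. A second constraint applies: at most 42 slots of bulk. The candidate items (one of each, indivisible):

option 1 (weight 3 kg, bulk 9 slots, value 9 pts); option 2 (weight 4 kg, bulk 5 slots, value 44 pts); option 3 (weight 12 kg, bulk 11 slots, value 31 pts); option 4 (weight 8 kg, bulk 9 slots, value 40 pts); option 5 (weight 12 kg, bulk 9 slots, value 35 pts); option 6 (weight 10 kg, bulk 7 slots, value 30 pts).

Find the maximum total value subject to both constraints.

149 pts

Feasible sets respecting both limits:
- option 2+option 4+option 5+option 6: weight 34, bulk 30, value 149
- option 2+option 3+option 4+option 6: weight 34, bulk 32, value 145
- option 1+option 2+option 4+option 5: weight 27, bulk 32, value 128
Best: 149 pts.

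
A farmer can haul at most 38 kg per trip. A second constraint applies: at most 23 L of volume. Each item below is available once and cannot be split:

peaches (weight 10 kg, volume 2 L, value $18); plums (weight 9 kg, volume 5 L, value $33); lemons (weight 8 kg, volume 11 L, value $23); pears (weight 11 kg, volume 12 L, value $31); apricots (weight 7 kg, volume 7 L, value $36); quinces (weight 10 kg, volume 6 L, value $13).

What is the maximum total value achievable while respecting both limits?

Feasible sets respecting both limits:
- peaches+plums+apricots+quinces: weight 36, volume 20, value 100
- plums+lemons+apricots: weight 24, volume 23, value 92
- peaches+plums+apricots: weight 26, volume 14, value 87
Best: $100.

$100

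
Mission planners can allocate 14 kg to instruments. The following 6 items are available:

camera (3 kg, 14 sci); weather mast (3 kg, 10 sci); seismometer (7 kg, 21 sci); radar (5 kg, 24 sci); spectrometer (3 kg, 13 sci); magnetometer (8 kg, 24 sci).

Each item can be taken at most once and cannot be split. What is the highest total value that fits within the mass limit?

Check high-value combinations within 14 kg:
- camera+weather mast+radar+spectrometer: mass 3+3+5+3=14, value 14+10+24+13=61
- camera+radar+spectrometer: mass 3+5+3=11, value 14+24+13=51
- camera+spectrometer+magnetometer: mass 3+3+8=14, value 14+13+24=51
- camera+weather mast+radar: mass 3+3+5=11, value 14+10+24=48
- camera+seismometer+spectrometer: mass 3+7+3=13, value 14+21+13=48
Best: 61 sci.

61 sci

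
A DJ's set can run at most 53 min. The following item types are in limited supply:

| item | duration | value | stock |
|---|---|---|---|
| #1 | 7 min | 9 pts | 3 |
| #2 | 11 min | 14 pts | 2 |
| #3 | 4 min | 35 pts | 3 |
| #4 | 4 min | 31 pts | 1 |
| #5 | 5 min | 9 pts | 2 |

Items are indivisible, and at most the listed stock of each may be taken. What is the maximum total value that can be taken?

186 pts

Top feasible selections:
- 2×#1 + 1×#2 + 3×#3 + 1×#4 + 2×#5: duration 51, value 186
- 3×#1 + 1×#2 + 3×#3 + 1×#4 + 1×#5: duration 53, value 186
- 2×#2 + 3×#3 + 1×#4 + 2×#5: duration 48, value 182
Best: 186 pts.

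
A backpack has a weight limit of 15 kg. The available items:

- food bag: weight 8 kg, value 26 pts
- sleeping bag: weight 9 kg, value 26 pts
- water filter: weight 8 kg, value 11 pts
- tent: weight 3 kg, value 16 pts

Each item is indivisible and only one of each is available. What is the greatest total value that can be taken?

42 pts

Check high-value combinations within 15 kg:
- food bag+tent: weight 8+3=11, value 26+16=42
- sleeping bag+tent: weight 9+3=12, value 26+16=42
- water filter+tent: weight 8+3=11, value 11+16=27
- food bag: weight 8, value 26
Best: 42 pts.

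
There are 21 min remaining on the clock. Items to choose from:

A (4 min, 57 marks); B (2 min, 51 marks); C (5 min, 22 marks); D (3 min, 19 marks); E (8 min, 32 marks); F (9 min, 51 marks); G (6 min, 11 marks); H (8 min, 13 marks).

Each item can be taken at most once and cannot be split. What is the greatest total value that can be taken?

181 marks

Check high-value combinations within 21 min:
- A+B+C+F: time 4+2+5+9=20, value 57+51+22+51=181
- A+B+D+F: time 4+2+3+9=18, value 57+51+19+51=178
- A+B+F+G: time 4+2+9+6=21, value 57+51+51+11=170
- A+B+C+E: time 4+2+5+8=19, value 57+51+22+32=162
- A+B+C+D+G: time 4+2+5+3+6=20, value 57+51+22+19+11=160
Best: 181 marks.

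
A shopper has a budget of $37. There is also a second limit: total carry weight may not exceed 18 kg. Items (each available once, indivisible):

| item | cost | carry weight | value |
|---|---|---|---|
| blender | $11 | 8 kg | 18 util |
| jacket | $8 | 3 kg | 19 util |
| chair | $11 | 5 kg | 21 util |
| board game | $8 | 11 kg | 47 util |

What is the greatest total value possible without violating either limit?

Feasible sets respecting both limits:
- chair+board game: cost 19, carry weight 16, value 68
- jacket+board game: cost 16, carry weight 14, value 66
- blender+jacket+chair: cost 30, carry weight 16, value 58
Best: 68 util.

68 util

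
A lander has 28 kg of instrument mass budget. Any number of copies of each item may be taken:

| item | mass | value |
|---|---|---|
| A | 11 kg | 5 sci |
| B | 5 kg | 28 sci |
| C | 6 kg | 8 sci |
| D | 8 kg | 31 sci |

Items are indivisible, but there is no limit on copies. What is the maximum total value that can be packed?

143 sci

Best value-per-unit is B at 28/5; filling with it alone gives 5×28 = 140.
Optimal mix: 4×B + 1×D → mass 28, value 143.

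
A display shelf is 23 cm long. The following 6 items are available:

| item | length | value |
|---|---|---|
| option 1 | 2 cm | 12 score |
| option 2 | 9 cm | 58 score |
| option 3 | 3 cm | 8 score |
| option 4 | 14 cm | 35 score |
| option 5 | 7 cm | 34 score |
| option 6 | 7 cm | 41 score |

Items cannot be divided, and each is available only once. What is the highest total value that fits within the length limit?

This is a 0/1 knapsack; check combinations near the capacity.
- option 2+option 5+option 6: length 9+7+7=23, value 58+34+41=133
- option 1+option 2+option 3+option 6: length 2+9+3+7=21, value 12+58+8+41=119
- option 1+option 2+option 3+option 5: length 2+9+3+7=21, value 12+58+8+34=112
Best: 133 score.

133 score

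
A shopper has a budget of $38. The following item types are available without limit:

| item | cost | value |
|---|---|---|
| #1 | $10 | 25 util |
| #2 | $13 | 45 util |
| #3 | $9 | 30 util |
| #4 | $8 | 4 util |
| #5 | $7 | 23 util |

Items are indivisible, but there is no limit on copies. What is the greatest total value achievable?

Best value-per-unit is #2 at 45/13; filling with it alone gives 2×45 = 90.
Optimal mix: 1×#2 + 2×#3 + 1×#5 → cost 38, value 128.

128 util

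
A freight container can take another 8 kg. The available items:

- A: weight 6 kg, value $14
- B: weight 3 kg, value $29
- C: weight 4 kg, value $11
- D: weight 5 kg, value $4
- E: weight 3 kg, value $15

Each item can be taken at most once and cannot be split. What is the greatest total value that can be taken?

$44

Check high-value combinations within 8 kg:
- B+E: weight 3+3=6, value 29+15=44
- B+C: weight 3+4=7, value 29+11=40
- B+D: weight 3+5=8, value 29+4=33
- B: weight 3, value 29
Best: $44.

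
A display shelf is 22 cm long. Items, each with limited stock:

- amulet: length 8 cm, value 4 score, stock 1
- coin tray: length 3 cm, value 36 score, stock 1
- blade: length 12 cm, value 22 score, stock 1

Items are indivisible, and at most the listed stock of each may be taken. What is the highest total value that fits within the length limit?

58 score

Best selections within length 22 and stock limits:
- 1×coin tray + 1×blade: length 15, value 58
- 1×amulet + 1×coin tray: length 11, value 40
Best: 58 score.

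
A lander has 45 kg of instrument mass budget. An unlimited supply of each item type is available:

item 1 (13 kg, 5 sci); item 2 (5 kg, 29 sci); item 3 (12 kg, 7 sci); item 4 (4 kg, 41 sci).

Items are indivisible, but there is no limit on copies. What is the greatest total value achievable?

451 sci

Best value-per-unit is item 4 at 41/4, and filling with it alone uses mass 11×4=44. No mix of the others beats 11×41 = 451.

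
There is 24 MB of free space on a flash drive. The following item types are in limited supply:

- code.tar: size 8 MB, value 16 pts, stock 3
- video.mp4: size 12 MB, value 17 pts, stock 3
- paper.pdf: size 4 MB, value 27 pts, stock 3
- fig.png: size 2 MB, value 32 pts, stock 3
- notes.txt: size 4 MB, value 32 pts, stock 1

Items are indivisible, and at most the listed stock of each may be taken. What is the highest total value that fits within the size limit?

209 pts

Best selections within size 24 and stock limits:
- 3×paper.pdf + 3×fig.png + 1×notes.txt: size 22, value 209
- 2×paper.pdf + 3×fig.png + 1×notes.txt: size 18, value 182
Best: 209 pts.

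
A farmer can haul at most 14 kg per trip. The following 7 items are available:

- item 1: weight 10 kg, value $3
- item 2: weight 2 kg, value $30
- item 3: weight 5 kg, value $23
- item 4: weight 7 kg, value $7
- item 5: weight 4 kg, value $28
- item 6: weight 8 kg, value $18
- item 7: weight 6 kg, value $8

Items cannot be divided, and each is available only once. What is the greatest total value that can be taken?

$81

Check high-value combinations within 14 kg:
- item 2+item 3+item 5: weight 2+5+4=11, value 30+23+28=81
- item 2+item 5+item 6: weight 2+4+8=14, value 30+28+18=76
- item 2+item 5+item 7: weight 2+4+6=12, value 30+28+8=66
- item 2+item 4+item 5: weight 2+7+4=13, value 30+7+28=65
- item 2+item 3+item 7: weight 2+5+6=13, value 30+23+8=61
Best: $81.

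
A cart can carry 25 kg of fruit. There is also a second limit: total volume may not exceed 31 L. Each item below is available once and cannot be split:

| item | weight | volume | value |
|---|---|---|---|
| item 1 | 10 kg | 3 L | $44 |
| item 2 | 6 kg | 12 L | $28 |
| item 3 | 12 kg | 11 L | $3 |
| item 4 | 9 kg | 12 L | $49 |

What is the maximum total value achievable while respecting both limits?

Feasible sets respecting both limits:
- item 1+item 2+item 4: weight 25, volume 27, value 121
- item 1+item 4: weight 19, volume 15, value 93
- item 2+item 4: weight 15, volume 24, value 77
- item 1+item 2: weight 16, volume 15, value 72
Best: $121.

$121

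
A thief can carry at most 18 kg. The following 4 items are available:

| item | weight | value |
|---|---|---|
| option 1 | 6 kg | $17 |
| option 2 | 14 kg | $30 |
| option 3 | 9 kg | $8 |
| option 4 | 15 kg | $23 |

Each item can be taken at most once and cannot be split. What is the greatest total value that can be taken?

$30

Check high-value combinations within 18 kg:
- option 2: weight 14, value 30
- option 1+option 3: weight 6+9=15, value 17+8=25
- option 4: weight 15, value 23
- option 1: weight 6, value 17
- option 3: weight 9, value 8
Best: $30.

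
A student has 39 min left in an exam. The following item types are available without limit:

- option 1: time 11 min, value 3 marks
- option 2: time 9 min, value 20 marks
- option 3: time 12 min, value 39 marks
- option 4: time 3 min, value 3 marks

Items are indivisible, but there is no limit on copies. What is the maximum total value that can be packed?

120 marks

Best value-per-unit is option 3 at 39/12; filling with it alone gives 3×39 = 117.
Optimal mix: 3×option 3 + 1×option 4 → time 39, value 120.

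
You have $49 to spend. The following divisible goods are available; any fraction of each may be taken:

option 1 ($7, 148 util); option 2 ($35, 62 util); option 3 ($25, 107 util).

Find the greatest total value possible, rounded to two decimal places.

Take in order of value per unit:
- option 1 (148/7 per unit): all 7 → value 148, running total 148.00
- option 3 (107/25 per unit): all 25 → value 107, running total 255.00
- option 2 (62/35 per unit): 17 of 35 → value 17×62/35 = 30.1143, running total 285.11
Total 285.11.

285.11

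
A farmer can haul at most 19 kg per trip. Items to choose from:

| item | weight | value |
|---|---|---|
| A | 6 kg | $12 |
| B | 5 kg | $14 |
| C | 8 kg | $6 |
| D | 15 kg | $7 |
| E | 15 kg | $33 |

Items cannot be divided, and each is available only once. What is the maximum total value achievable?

Check high-value combinations within 19 kg:
- E: weight 15, value 33
- A+B+C: weight 6+5+8=19, value 12+14+6=32
- A+B: weight 6+5=11, value 12+14=26
- B+C: weight 5+8=13, value 14+6=20
- A+C: weight 6+8=14, value 12+6=18
Best: $33.

$33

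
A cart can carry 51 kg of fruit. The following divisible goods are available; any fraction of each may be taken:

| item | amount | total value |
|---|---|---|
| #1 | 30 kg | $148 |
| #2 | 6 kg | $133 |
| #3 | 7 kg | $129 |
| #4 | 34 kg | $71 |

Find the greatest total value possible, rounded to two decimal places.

Take in order of value per unit:
- #2 (133/6 per unit): all 6 → value 133, running total 133.00
- #3 (129/7 per unit): all 7 → value 129, running total 262.00
- #1 (148/30 per unit): all 30 → value 148, running total 410.00
- #4 (71/34 per unit): 8 of 34 → value 8×71/34 = 16.7059, running total 426.71
Total 426.71.

426.71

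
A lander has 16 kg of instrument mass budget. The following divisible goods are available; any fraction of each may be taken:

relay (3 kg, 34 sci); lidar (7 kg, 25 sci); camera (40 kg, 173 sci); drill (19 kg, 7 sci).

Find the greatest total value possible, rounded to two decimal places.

90.23

Take in order of value per unit:
- relay (34/3 per unit): all 3 → value 34, running total 34.00
- camera (173/40 per unit): 13 of 40 → value 13×173/40 = 56.2250, running total 90.23
Total 90.23.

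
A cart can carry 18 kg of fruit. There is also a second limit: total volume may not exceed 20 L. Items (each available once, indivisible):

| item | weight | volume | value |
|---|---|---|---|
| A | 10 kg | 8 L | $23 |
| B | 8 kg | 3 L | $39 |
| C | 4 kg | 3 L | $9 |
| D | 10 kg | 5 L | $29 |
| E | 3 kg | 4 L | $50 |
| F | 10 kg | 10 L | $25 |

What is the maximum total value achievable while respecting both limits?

$98

Feasible sets respecting both limits:
- B+C+E: weight 15, volume 10, value 98
- B+E: weight 11, volume 7, value 89
- C+D+E: weight 17, volume 12, value 88
Best: $98.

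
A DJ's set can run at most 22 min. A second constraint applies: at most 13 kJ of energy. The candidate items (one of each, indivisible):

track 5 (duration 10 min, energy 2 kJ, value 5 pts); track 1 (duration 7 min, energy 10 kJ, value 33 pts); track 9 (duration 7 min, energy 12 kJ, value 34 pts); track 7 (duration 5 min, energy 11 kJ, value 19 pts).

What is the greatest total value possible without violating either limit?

38 pts

Feasible sets respecting both limits:
- track 5+track 1: duration 17, energy 12, value 38
- track 9: duration 7, energy 12, value 34
- track 1: duration 7, energy 10, value 33
Best: 38 pts.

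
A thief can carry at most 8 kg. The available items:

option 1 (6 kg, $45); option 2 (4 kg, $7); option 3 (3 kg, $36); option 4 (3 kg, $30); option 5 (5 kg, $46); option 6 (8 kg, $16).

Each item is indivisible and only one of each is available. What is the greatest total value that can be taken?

Check high-value combinations within 8 kg:
- option 3+option 5: weight 3+5=8, value 36+46=82
- option 4+option 5: weight 3+5=8, value 30+46=76
- option 3+option 4: weight 3+3=6, value 36+30=66
- option 5: weight 5, value 46
- option 1: weight 6, value 45
Best: $82.

$82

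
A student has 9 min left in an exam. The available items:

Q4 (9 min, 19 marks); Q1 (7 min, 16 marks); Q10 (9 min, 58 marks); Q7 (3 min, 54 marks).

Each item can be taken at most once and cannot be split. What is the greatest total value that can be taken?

58 marks

Check high-value combinations within 9 min:
- Q10: time 9, value 58
- Q7: time 3, value 54
- Q4: time 9, value 19
- Q1: time 7, value 16
Best: 58 marks.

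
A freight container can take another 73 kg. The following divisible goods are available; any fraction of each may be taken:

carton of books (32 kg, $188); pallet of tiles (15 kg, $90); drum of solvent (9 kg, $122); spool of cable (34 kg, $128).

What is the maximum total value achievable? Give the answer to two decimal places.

464.00

Take in order of value per unit:
- drum of solvent (122/9 per unit): all 9 → value 122, running total 122.00
- pallet of tiles (90/15 per unit): all 15 → value 90, running total 212.00
- carton of books (188/32 per unit): all 32 → value 188, running total 400.00
- spool of cable (128/34 per unit): 17 of 34 → value 17×128/34 = 64.0000, running total 464.00
Total 464.00.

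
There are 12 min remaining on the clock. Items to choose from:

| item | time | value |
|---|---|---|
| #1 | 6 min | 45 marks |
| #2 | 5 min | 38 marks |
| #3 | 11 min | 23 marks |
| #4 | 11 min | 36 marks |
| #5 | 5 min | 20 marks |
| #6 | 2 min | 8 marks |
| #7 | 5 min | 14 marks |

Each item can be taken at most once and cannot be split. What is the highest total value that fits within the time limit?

This is a 0/1 knapsack; check combinations near the capacity.
- #1+#2: time 6+5=11, value 45+38=83
- #2+#5+#6: time 5+5+2=12, value 38+20+8=66
- #1+#5: time 6+5=11, value 45+20=65
- #2+#6+#7: time 5+2+5=12, value 38+8+14=60
Best: 83 marks.

83 marks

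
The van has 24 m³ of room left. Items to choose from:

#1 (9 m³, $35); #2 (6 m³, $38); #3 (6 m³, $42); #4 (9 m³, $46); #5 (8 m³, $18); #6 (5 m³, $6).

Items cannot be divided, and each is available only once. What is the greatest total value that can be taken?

$126

This is a 0/1 knapsack; check combinations near the capacity.
- #2+#3+#4: volume 6+6+9=21, value 38+42+46=126
- #1+#3+#4: volume 9+6+9=24, value 35+42+46=123
- #1+#2+#4: volume 9+6+9=24, value 35+38+46=119
Best: $126.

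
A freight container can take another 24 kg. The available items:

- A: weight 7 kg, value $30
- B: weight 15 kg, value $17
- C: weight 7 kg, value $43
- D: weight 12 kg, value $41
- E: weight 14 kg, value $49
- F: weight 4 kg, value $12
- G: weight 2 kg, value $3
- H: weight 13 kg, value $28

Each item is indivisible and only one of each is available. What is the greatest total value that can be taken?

This is a 0/1 knapsack; check combinations near the capacity.
- C+D+F: weight 7+12+4=23, value 43+41+12=96
- C+E+G: weight 7+14+2=23, value 43+49+3=95
- C+E: weight 7+14=21, value 43+49=92
- A+C+F+G: weight 7+7+4+2=20, value 30+43+12+3=88
- C+D+G: weight 7+12+2=21, value 43+41+3=87
Best: $96.

$96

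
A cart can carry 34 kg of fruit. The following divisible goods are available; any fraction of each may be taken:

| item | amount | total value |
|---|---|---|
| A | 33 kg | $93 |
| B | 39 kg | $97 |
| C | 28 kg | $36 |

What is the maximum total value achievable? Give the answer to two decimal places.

Take in order of value per unit:
- A (93/33 per unit): all 33 → value 93, running total 93.00
- B (97/39 per unit): 1 of 39 → value 1×97/39 = 2.4872, running total 95.49
Total 95.49.

95.49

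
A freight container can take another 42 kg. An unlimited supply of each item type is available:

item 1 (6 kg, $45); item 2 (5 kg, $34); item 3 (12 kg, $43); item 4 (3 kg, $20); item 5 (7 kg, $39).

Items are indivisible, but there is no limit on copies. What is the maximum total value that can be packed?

$315

Best value-per-unit is item 1 at 45/6, and filling with it alone uses weight 7×6=42. No mix of the others beats 7×45 = 315.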